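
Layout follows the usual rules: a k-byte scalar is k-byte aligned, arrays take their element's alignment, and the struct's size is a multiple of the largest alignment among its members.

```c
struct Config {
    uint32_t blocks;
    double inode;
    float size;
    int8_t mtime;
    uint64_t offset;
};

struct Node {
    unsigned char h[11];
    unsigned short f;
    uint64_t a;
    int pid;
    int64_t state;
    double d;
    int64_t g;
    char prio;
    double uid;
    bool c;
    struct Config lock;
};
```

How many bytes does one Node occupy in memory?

Config: blocks at 0 (size 4, align 4) → ends 4; pad 4 to align 8 for inode; inode at 8 (size 8, align 8) → ends 16; size at 16 (size 4, align 4) → ends 20; mtime at 20 (size 1, align 1) → ends 21; pad 3 to align 8 for offset; offset at 24 (size 8, align 8) → ends 32; total 32 bytes, alignment 8
h at 0 (size 11, align 1) → ends 11
pad 1 to align 2 for f
f at 12 (size 2, align 2) → ends 14
pad 2 to align 8 for a
a at 16 (size 8, align 8) → ends 24
pid at 24 (size 4, align 4) → ends 28
pad 4 to align 8 for state
state at 32 (size 8, align 8) → ends 40
d at 40 (size 8, align 8) → ends 48
g at 48 (size 8, align 8) → ends 56
prio at 56 (size 1, align 1) → ends 57
pad 7 to align 8 for uid
uid at 64 (size 8, align 8) → ends 72
c at 72 (size 1, align 1) → ends 73
pad 7 to align 8 for lock
lock at 80 (size 32, align 8) → ends 112
total 112 bytes, alignment 8

112 bytes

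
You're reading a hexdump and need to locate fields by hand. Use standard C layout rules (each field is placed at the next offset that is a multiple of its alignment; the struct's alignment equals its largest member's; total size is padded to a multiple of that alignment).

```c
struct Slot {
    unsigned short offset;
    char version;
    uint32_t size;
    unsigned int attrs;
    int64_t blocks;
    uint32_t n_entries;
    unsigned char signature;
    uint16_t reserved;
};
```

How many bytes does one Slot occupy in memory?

@0: offset [2B, align 2] → 2
@2: version [1B, align 1] → 3
+1 pad (align 4)
@4: size [4B, align 4] → 8
@8: attrs [4B, align 4] → 12
+4 pad (align 8)
@16: blocks [8B, align 8] → 24
@24: n_entries [4B, align 4] → 28
@28: signature [1B, align 1] → 29
+1 pad (align 2)
@30: reserved [2B, align 2] → 32
size 32, align 8

32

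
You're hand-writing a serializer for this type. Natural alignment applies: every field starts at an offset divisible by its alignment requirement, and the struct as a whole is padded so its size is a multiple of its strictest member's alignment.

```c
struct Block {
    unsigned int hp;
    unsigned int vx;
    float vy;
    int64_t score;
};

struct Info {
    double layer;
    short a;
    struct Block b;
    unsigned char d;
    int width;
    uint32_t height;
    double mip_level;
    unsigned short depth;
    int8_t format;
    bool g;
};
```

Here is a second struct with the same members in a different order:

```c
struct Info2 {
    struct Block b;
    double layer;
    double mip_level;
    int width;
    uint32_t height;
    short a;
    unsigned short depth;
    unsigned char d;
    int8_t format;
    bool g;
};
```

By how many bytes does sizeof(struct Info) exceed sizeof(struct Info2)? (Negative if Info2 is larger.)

Block: 0..4  hp  (4B, 4-aligned); 4..8  vx  (4B, 4-aligned); 8..12  vy  (4B, 4-aligned); 12..16  -- padding (4B); 16..24  score  (8B, 8-aligned); sizeof = 24, alignof = 8
0..8  layer  (8B, 8-aligned)
8..10  a  (2B, 2-aligned)
10..16  -- padding (6B)
16..40  b  (24B, 8-aligned)
40..41  d  (1B, 1-aligned)
41..44  -- padding (3B)
44..48  width  (4B, 4-aligned)
48..52  height  (4B, 4-aligned)
52..56  -- padding (4B)
56..64  mip_level  (8B, 8-aligned)
64..66  depth  (2B, 2-aligned)
66..67  format  (1B, 1-aligned)
67..68  g  (1B, 1-aligned)
68..72  -- tail padding (4B)
sizeof = 72, alignof = 8
— Info2 —
0..24  b  (24B, 8-aligned)
24..32  layer  (8B, 8-aligned)
32..40  mip_level  (8B, 8-aligned)
40..44  width  (4B, 4-aligned)
44..48  height  (4B, 4-aligned)
48..50  a  (2B, 2-aligned)
50..52  depth  (2B, 2-aligned)
52..53  d  (1B, 1-aligned)
53..54  format  (1B, 1-aligned)
54..55  g  (1B, 1-aligned)
55..56  -- tail padding (1B)
sizeof = 56, alignof = 8
72 − 56 = 16

16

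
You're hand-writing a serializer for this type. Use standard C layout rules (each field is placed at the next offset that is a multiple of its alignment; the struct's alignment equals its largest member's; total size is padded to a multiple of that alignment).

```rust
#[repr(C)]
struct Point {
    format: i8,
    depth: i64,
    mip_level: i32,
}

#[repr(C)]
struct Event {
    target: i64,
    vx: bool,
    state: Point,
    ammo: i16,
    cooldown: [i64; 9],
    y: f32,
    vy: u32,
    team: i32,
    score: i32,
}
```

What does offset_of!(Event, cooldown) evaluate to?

Point: format at 0 (size 1, align 1) → ends 1; pad 7 to align 8 for depth; depth at 8 (size 8, align 8) → ends 16; mip_level at 16 (size 4, align 4) → ends 20; tail pad 4 to reach multiple of 8; total 24 bytes, alignment 8
target at 0 (size 8, align 8) → ends 8
vx at 8 (size 1, align 1) → ends 9
pad 7 to align 8 for state
state at 16 (size 24, align 8) → ends 40
ammo at 40 (size 2, align 2) → ends 42
pad 6 to align 8 for cooldown
cooldown at 48 (size 72, align 8) → ends 120

48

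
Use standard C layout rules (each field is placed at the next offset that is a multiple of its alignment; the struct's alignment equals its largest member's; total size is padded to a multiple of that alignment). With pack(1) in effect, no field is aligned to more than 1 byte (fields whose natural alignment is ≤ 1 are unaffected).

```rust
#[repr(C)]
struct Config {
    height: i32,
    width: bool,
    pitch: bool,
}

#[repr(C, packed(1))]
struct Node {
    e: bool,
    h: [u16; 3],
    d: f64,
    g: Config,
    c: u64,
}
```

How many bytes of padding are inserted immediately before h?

Config: height at 0 (size 4, align 4) → ends 4; width at 4 (size 1, align 1) → ends 5; pitch at 5 (size 1, align 1) → ends 6; tail pad 2 to reach multiple of 4; total 8 bytes, alignment 4
e at 0 (size 1, align 1) → ends 1
h at 1 (size 6, align 1) → ends 7

0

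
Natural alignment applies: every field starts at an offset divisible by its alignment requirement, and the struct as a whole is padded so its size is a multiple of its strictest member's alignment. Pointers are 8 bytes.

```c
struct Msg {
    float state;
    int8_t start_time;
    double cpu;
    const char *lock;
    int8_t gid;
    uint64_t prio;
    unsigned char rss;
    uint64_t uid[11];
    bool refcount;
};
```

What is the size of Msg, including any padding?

144 bytes

0..4  state  (4B, 4-aligned)
4..5  start_time  (1B, 1-aligned)
5..8  -- padding (3B)
8..16  cpu  (8B, 8-aligned)
16..24  lock  (8B, 8-aligned)
24..25  gid  (1B, 1-aligned)
25..32  -- padding (7B)
32..40  prio  (8B, 8-aligned)
40..41  rss  (1B, 1-aligned)
41..48  -- padding (7B)
48..136  uid  (88B, 8-aligned)
136..137  refcount  (1B, 1-aligned)
137..144  -- tail padding (7B)
sizeof = 144, alignof = 8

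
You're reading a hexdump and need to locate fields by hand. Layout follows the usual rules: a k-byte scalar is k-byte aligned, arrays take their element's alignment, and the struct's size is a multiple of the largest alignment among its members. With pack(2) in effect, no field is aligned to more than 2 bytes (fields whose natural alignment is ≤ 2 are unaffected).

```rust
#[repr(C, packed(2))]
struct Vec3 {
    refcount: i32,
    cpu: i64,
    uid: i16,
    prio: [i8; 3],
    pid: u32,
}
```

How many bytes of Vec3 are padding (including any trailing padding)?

1

0..4  refcount  (4B, 2-aligned)
4..12  cpu  (8B, 2-aligned)
12..14  uid  (2B, 2-aligned)
14..17  prio  (3B, 1-aligned)
17..18  -- padding (1B)
18..22  pid  (4B, 2-aligned)
sizeof = 22, alignof = 2
data bytes 21, size 22 → padding 1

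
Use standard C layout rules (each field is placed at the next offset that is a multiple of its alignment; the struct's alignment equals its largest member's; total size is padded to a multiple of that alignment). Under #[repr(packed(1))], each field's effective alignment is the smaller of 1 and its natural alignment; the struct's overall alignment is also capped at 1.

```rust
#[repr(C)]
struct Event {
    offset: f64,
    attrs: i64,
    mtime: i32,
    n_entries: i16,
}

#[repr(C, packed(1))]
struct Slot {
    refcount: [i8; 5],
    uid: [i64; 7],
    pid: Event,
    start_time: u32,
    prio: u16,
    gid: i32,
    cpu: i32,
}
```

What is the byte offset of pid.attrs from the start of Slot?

69

Event: @0: offset [8B, align 8] → 8; @8: attrs [8B, align 8] → 16; @16: mtime [4B, align 4] → 20; @20: n_entries [2B, align 2] → 22; +2 tail pad (align 8); size 24, align 8
@0: refcount [5B, align 1] → 5
@5: uid [56B, align 1] → 61
@61: pid [24B, align 1] → 85
within Event: attrs at 8
61 + 8 = 69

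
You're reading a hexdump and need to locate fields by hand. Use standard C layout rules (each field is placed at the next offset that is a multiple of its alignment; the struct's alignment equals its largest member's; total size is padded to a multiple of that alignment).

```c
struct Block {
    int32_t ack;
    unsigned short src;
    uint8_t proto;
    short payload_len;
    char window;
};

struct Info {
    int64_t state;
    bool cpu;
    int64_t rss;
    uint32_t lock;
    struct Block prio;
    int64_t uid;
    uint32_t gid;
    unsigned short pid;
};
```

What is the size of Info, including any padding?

Block: 0..4  ack  (4B, 4-aligned); 4..6  src  (2B, 2-aligned); 6..7  proto  (1B, 1-aligned); 7..8  -- padding (1B); 8..10  payload_len  (2B, 2-aligned); 10..11  window  (1B, 1-aligned); 11..12  -- tail padding (1B); sizeof = 12, alignof = 4
0..8  state  (8B, 8-aligned)
8..9  cpu  (1B, 1-aligned)
9..16  -- padding (7B)
16..24  rss  (8B, 8-aligned)
24..28  lock  (4B, 4-aligned)
28..40  prio  (12B, 4-aligned)
40..48  uid  (8B, 8-aligned)
48..52  gid  (4B, 4-aligned)
52..54  pid  (2B, 2-aligned)
54..56  -- tail padding (2B)
sizeof = 56, alignof = 8

56 bytes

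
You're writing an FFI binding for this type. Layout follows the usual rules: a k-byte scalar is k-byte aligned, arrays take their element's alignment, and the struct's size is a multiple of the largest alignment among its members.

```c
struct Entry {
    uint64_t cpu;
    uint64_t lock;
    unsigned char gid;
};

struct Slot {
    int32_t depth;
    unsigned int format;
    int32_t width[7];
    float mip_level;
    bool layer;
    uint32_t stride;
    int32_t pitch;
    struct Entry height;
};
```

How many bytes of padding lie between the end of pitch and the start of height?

4

Entry: @0: cpu [8B, align 8] → 8; @8: lock [8B, align 8] → 16; @16: gid [1B, align 1] → 17; +7 tail pad (align 8); size 24, align 8
@0: depth [4B, align 4] → 4
@4: format [4B, align 4] → 8
@8: width [28B, align 4] → 36
@36: mip_level [4B, align 4] → 40
@40: layer [1B, align 1] → 41
+3 pad (align 4)
@44: stride [4B, align 4] → 48
@48: pitch [4B, align 4] → 52
+4 pad (align 8)
@56: height [24B, align 8] → 80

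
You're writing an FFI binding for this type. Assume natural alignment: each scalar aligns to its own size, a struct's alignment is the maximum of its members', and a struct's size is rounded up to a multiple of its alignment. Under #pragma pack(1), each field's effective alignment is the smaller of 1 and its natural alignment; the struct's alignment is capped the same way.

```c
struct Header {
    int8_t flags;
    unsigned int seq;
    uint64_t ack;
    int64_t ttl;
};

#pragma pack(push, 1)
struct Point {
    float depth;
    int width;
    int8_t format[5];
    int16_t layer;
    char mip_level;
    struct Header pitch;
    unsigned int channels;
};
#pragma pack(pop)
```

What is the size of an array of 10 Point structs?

Header: @0: flags [1B, align 1] → 1; +3 pad (align 4); @4: seq [4B, align 4] → 8; @8: ack [8B, align 8] → 16; @16: ttl [8B, align 8] → 24; size 24, align 8
@0: depth [4B, align 1] → 4
@4: width [4B, align 1] → 8
@8: format [5B, align 1] → 13
@13: layer [2B, align 1] → 15
@15: mip_level [1B, align 1] → 16
@16: pitch [24B, align 1] → 40
@40: channels [4B, align 1] → 44
size 44, align 1
array of 10: 10 × 44 = 440

440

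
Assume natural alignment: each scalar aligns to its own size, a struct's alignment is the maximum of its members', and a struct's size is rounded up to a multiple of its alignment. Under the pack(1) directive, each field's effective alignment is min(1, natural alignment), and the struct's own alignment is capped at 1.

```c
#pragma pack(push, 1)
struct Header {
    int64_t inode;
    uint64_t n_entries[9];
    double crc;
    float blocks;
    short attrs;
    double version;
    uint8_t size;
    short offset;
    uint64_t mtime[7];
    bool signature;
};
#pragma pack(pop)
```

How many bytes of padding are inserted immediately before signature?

inode at 0 (size 8, align 1) → ends 8
n_entries at 8 (size 72, align 1) → ends 80
crc at 80 (size 8, align 1) → ends 88
blocks at 88 (size 4, align 1) → ends 92
attrs at 92 (size 2, align 1) → ends 94
version at 94 (size 8, align 1) → ends 102
size at 102 (size 1, align 1) → ends 103
offset at 103 (size 2, align 1) → ends 105
mtime at 105 (size 56, align 1) → ends 161
signature at 161 (size 1, align 1) → ends 162

0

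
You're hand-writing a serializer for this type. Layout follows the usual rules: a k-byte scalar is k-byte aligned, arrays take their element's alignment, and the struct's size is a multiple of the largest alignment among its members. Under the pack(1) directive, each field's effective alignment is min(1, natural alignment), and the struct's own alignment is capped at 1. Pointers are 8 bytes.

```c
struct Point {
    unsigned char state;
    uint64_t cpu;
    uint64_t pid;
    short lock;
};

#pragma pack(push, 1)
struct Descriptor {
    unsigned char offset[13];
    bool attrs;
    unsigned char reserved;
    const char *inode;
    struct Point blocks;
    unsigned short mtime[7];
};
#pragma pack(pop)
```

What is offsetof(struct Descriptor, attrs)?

13

Point: state at 0 (size 1, align 1) → ends 1; pad 7 to align 8 for cpu; cpu at 8 (size 8, align 8) → ends 16; pid at 16 (size 8, align 8) → ends 24; lock at 24 (size 2, align 2) → ends 26; tail pad 6 to reach multiple of 8; total 32 bytes, alignment 8
offset at 0 (size 13, align 1) → ends 13
attrs at 13 (size 1, align 1) → ends 14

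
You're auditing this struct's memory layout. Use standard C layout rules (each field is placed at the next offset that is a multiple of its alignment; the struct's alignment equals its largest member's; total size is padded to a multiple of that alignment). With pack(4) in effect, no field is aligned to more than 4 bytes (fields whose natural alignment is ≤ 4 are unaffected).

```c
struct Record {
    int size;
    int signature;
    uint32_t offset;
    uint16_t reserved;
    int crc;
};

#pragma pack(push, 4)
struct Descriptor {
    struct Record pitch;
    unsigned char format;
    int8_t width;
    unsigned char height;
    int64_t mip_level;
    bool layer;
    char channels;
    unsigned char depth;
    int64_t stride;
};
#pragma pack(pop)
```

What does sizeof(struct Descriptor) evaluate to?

Record: size at 0 (size 4, align 4) → ends 4; signature at 4 (size 4, align 4) → ends 8; offset at 8 (size 4, align 4) → ends 12; reserved at 12 (size 2, align 2) → ends 14; pad 2 to align 4 for crc; crc at 16 (size 4, align 4) → ends 20; total 20 bytes, alignment 4
pitch at 0 (size 20, align 4) → ends 20
format at 20 (size 1, align 1) → ends 21
width at 21 (size 1, align 1) → ends 22
height at 22 (size 1, align 1) → ends 23
pad 1 to align 4 for mip_level
mip_level at 24 (size 8, align 4) → ends 32
layer at 32 (size 1, align 1) → ends 33
channels at 33 (size 1, align 1) → ends 34
depth at 34 (size 1, align 1) → ends 35
pad 1 to align 4 for stride
stride at 36 (size 8, align 4) → ends 44
total 44 bytes, alignment 4

44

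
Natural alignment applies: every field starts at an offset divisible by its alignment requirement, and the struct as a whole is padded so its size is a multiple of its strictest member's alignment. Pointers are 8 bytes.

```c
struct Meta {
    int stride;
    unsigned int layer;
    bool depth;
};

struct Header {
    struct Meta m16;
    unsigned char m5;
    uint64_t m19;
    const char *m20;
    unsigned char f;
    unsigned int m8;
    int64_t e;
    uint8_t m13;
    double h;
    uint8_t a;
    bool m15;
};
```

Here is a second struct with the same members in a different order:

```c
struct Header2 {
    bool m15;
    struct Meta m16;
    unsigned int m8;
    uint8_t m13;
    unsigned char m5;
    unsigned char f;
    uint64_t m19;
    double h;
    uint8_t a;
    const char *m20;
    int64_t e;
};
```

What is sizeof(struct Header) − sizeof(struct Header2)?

8

Meta: 0..4  stride  (4B, 4-aligned); 4..8  layer  (4B, 4-aligned); 8..9  depth  (1B, 1-aligned); 9..12  -- tail padding (3B); sizeof = 12, alignof = 4
0..12  m16  (12B, 4-aligned)
12..13  m5  (1B, 1-aligned)
13..16  -- padding (3B)
16..24  m19  (8B, 8-aligned)
24..32  m20  (8B, 8-aligned)
32..33  f  (1B, 1-aligned)
33..36  -- padding (3B)
36..40  m8  (4B, 4-aligned)
40..48  e  (8B, 8-aligned)
48..49  m13  (1B, 1-aligned)
49..56  -- padding (7B)
56..64  h  (8B, 8-aligned)
64..65  a  (1B, 1-aligned)
65..66  m15  (1B, 1-aligned)
66..72  -- tail padding (6B)
sizeof = 72, alignof = 8
— Header2 —
0..1  m15  (1B, 1-aligned)
1..4  -- padding (3B)
4..16  m16  (12B, 4-aligned)
16..20  m8  (4B, 4-aligned)
20..21  m13  (1B, 1-aligned)
21..22  m5  (1B, 1-aligned)
22..23  f  (1B, 1-aligned)
23..24  -- padding (1B)
24..32  m19  (8B, 8-aligned)
32..40  h  (8B, 8-aligned)
40..41  a  (1B, 1-aligned)
41..48  -- padding (7B)
48..56  m20  (8B, 8-aligned)
56..64  e  (8B, 8-aligned)
sizeof = 64, alignof = 8
72 − 64 = 8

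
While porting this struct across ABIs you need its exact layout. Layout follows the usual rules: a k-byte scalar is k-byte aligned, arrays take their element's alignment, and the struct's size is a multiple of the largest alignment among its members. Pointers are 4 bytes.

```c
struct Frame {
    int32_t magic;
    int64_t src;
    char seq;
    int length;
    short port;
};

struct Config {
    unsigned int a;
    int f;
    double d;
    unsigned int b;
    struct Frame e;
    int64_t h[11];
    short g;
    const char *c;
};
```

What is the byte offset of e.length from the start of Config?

44

Frame: 0..4  magic  (4B, 4-aligned); 4..8  -- padding (4B); 8..16  src  (8B, 8-aligned); 16..17  seq  (1B, 1-aligned); 17..20  -- padding (3B); 20..24  length  (4B, 4-aligned); 24..26  port  (2B, 2-aligned); 26..32  -- tail padding (6B); sizeof = 32, alignof = 8
0..4  a  (4B, 4-aligned)
4..8  f  (4B, 4-aligned)
8..16  d  (8B, 8-aligned)
16..20  b  (4B, 4-aligned)
20..24  -- padding (4B)
24..56  e  (32B, 8-aligned)
within Frame: length at 20
24 + 20 = 44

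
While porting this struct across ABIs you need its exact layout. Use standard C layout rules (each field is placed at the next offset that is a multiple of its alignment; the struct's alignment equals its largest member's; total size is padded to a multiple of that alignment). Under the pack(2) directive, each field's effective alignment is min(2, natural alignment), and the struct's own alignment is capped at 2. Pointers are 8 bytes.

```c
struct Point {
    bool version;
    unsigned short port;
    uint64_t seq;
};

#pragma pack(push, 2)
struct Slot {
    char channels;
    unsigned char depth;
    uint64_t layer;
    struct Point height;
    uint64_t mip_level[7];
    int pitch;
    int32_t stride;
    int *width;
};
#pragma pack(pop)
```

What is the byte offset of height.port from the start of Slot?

12

Point: @0: version [1B, align 1] → 1; +1 pad (align 2); @2: port [2B, align 2] → 4; +4 pad (align 8); @8: seq [8B, align 8] → 16; size 16, align 8
@0: channels [1B, align 1] → 1
@1: depth [1B, align 1] → 2
@2: layer [8B, align 2] → 10
@10: height [16B, align 2] → 26
within Point: port at 2
10 + 2 = 12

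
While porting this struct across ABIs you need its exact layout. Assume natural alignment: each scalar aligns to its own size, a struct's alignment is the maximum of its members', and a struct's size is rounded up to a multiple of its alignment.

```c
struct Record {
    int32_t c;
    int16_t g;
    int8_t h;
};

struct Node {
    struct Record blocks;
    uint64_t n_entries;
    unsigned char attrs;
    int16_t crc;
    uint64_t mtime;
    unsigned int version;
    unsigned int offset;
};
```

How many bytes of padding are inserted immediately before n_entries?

Record: c at 0 (size 4, align 4) → ends 4; g at 4 (size 2, align 2) → ends 6; h at 6 (size 1, align 1) → ends 7; tail pad 1 to reach multiple of 4; total 8 bytes, alignment 4
blocks at 0 (size 8, align 4) → ends 8
n_entries at 8 (size 8, align 8) → ends 16

0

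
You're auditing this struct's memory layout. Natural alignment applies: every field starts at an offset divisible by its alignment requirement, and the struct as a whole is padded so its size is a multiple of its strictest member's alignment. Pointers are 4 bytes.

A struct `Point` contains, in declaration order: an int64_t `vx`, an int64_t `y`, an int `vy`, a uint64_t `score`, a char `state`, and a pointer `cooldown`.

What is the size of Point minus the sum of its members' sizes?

@0: vx [8B, align 8] → 8
@8: y [8B, align 8] → 16
@16: vy [4B, align 4] → 20
+4 pad (align 8)
@24: score [8B, align 8] → 32
@32: state [1B, align 1] → 33
+3 pad (align 4)
@36: cooldown [4B, align 4] → 40
size 40, align 8
data bytes 33, size 40 → padding 7

7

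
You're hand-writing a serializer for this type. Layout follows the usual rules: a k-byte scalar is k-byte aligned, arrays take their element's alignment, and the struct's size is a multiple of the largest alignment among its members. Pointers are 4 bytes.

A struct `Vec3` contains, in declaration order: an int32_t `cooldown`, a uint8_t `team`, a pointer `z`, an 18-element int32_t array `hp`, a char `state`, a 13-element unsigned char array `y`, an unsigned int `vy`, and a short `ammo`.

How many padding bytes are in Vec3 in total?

7

@0: cooldown [4B, align 4] → 4
@4: team [1B, align 1] → 5
+3 pad (align 4)
@8: z [4B, align 4] → 12
@12: hp [72B, align 4] → 84
@84: state [1B, align 1] → 85
@85: y [13B, align 1] → 98
+2 pad (align 4)
@100: vy [4B, align 4] → 104
@104: ammo [2B, align 2] → 106
+2 tail pad (align 4)
size 108, align 4
data bytes 101, size 108 → padding 7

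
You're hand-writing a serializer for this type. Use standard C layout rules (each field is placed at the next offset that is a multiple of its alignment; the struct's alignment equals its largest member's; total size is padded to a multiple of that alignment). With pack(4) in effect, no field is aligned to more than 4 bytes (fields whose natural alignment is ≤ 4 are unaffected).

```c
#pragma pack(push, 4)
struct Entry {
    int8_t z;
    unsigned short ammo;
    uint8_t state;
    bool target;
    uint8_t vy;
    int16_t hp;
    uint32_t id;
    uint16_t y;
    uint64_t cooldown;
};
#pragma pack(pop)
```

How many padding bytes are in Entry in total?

z at 0 (size 1, align 1) → ends 1
pad 1 to align 2 for ammo
ammo at 2 (size 2, align 2) → ends 4
state at 4 (size 1, align 1) → ends 5
target at 5 (size 1, align 1) → ends 6
vy at 6 (size 1, align 1) → ends 7
pad 1 to align 2 for hp
hp at 8 (size 2, align 2) → ends 10
pad 2 to align 4 for id
id at 12 (size 4, align 4) → ends 16
y at 16 (size 2, align 2) → ends 18
pad 2 to align 4 for cooldown
cooldown at 20 (size 8, align 4) → ends 28
total 28 bytes, alignment 4
data bytes 22, size 28 → padding 6

6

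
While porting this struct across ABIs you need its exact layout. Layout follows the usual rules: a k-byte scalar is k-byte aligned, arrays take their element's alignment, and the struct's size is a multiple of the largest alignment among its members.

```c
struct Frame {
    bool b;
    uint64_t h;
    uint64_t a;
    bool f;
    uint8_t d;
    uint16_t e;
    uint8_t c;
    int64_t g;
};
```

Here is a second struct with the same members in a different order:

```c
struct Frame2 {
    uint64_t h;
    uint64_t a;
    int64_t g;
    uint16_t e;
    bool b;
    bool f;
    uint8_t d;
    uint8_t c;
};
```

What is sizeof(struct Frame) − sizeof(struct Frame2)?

b at 0 (size 1, align 1) → ends 1
pad 7 to align 8 for h
h at 8 (size 8, align 8) → ends 16
a at 16 (size 8, align 8) → ends 24
f at 24 (size 1, align 1) → ends 25
d at 25 (size 1, align 1) → ends 26
e at 26 (size 2, align 2) → ends 28
c at 28 (size 1, align 1) → ends 29
pad 3 to align 8 for g
g at 32 (size 8, align 8) → ends 40
total 40 bytes, alignment 8
— Frame2 —
h at 0 (size 8, align 8) → ends 8
a at 8 (size 8, align 8) → ends 16
g at 16 (size 8, align 8) → ends 24
e at 24 (size 2, align 2) → ends 26
b at 26 (size 1, align 1) → ends 27
f at 27 (size 1, align 1) → ends 28
d at 28 (size 1, align 1) → ends 29
c at 29 (size 1, align 1) → ends 30
tail pad 2 to reach multiple of 8
total 32 bytes, alignment 8
40 − 32 = 8

8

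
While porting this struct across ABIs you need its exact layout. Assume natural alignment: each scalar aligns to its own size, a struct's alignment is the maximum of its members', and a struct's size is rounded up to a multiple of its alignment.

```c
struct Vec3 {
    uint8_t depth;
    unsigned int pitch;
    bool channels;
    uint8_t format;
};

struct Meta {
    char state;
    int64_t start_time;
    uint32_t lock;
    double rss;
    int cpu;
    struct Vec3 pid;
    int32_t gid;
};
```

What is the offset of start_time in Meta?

Vec3: @0: depth [1B, align 1] → 1; +3 pad (align 4); @4: pitch [4B, align 4] → 8; @8: channels [1B, align 1] → 9; @9: format [1B, align 1] → 10; +2 tail pad (align 4); size 12, align 4
@0: state [1B, align 1] → 1
+7 pad (align 8)
@8: start_time [8B, align 8] → 16

8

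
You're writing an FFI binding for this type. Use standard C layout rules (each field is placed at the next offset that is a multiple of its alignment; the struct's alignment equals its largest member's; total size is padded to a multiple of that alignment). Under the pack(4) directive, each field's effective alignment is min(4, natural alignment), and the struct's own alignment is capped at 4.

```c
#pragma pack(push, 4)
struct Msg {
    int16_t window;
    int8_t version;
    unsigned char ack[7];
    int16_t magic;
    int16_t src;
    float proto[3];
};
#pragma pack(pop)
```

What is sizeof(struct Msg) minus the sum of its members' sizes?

2

0..2  window  (2B, 2-aligned)
2..3  version  (1B, 1-aligned)
3..10  ack  (7B, 1-aligned)
10..12  magic  (2B, 2-aligned)
12..14  src  (2B, 2-aligned)
14..16  -- padding (2B)
16..28  proto  (12B, 4-aligned)
sizeof = 28, alignof = 4
data bytes 26, size 28 → padding 2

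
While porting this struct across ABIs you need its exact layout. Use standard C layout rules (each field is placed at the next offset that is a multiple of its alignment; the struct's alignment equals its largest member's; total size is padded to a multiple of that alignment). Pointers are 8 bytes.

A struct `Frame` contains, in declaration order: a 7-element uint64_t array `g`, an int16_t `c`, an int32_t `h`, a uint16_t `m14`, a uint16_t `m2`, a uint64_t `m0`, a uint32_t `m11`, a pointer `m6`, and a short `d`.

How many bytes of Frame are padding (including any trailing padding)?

g at 0 (size 56, align 8) → ends 56
c at 56 (size 2, align 2) → ends 58
pad 2 to align 4 for h
h at 60 (size 4, align 4) → ends 64
m14 at 64 (size 2, align 2) → ends 66
m2 at 66 (size 2, align 2) → ends 68
pad 4 to align 8 for m0
m0 at 72 (size 8, align 8) → ends 80
m11 at 80 (size 4, align 4) → ends 84
pad 4 to align 8 for m6
m6 at 88 (size 8, align 8) → ends 96
d at 96 (size 2, align 2) → ends 98
tail pad 6 to reach multiple of 8
total 104 bytes, alignment 8
data bytes 88, size 104 → padding 16

16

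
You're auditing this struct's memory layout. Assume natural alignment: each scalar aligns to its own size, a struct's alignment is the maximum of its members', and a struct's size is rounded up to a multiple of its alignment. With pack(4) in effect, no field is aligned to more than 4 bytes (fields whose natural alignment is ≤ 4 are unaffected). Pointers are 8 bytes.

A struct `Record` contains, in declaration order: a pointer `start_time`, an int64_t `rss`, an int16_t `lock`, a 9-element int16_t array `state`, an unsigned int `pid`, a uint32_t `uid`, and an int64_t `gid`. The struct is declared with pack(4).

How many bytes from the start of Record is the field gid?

0..8  start_time  (8B, 4-aligned)
8..16  rss  (8B, 4-aligned)
16..18  lock  (2B, 2-aligned)
18..36  state  (18B, 2-aligned)
36..40  pid  (4B, 4-aligned)
40..44  uid  (4B, 4-aligned)
44..52  gid  (8B, 4-aligned)

44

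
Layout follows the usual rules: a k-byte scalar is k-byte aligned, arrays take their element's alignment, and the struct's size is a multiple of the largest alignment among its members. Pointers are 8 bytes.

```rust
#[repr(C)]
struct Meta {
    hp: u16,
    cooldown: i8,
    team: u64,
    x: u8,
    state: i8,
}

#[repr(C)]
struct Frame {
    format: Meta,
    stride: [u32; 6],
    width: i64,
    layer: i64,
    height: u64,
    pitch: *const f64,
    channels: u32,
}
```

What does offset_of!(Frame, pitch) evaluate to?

72

Meta: 0..2  hp  (2B, 2-aligned); 2..3  cooldown  (1B, 1-aligned); 3..8  -- padding (5B); 8..16  team  (8B, 8-aligned); 16..17  x  (1B, 1-aligned); 17..18  state  (1B, 1-aligned); 18..24  -- tail padding (6B); sizeof = 24, alignof = 8
0..24  format  (24B, 8-aligned)
24..48  stride  (24B, 4-aligned)
48..56  width  (8B, 8-aligned)
56..64  layer  (8B, 8-aligned)
64..72  height  (8B, 8-aligned)
72..80  pitch  (8B, 8-aligned)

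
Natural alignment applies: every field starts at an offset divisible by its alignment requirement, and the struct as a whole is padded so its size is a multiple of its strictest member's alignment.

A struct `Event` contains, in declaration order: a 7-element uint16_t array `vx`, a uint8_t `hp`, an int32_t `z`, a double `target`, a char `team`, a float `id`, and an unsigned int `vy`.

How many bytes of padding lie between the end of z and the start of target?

@0: vx [14B, align 2] → 14
@14: hp [1B, align 1] → 15
+1 pad (align 4)
@16: z [4B, align 4] → 20
+4 pad (align 8)
@24: target [8B, align 8] → 32

4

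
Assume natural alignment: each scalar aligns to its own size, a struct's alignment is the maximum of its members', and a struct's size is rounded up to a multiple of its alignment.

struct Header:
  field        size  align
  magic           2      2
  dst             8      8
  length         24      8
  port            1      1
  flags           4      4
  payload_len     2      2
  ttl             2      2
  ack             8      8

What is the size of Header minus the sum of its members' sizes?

@0: magic [2B, align 2] → 2
+6 pad (align 8)
@8: dst [8B, align 8] → 16
@16: length [24B, align 8] → 40
@40: port [1B, align 1] → 41
+3 pad (align 4)
@44: flags [4B, align 4] → 48
@48: payload_len [2B, align 2] → 50
@50: ttl [2B, align 2] → 52
+4 pad (align 8)
@56: ack [8B, align 8] → 64
size 64, align 8
data bytes 51, size 64 → padding 13

13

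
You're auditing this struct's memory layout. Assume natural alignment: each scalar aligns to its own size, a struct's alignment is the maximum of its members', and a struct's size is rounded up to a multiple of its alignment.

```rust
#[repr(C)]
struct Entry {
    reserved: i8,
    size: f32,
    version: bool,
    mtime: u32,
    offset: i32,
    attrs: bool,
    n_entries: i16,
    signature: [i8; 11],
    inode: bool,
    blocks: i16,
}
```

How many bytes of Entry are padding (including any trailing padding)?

9

@0: reserved [1B, align 1] → 1
+3 pad (align 4)
@4: size [4B, align 4] → 8
@8: version [1B, align 1] → 9
+3 pad (align 4)
@12: mtime [4B, align 4] → 16
@16: offset [4B, align 4] → 20
@20: attrs [1B, align 1] → 21
+1 pad (align 2)
@22: n_entries [2B, align 2] → 24
@24: signature [11B, align 1] → 35
@35: inode [1B, align 1] → 36
@36: blocks [2B, align 2] → 38
+2 tail pad (align 4)
size 40, align 4
data bytes 31, size 40 → padding 9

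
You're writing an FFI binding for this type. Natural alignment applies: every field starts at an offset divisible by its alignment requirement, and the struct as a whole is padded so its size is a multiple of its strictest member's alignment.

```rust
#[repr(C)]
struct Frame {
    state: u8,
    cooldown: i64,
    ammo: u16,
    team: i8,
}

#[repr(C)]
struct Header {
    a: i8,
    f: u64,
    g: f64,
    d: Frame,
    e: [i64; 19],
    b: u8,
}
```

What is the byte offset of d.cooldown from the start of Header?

Frame: 0..1  state  (1B, 1-aligned); 1..8  -- padding (7B); 8..16  cooldown  (8B, 8-aligned); 16..18  ammo  (2B, 2-aligned); 18..19  team  (1B, 1-aligned); 19..24  -- tail padding (5B); sizeof = 24, alignof = 8
0..1  a  (1B, 1-aligned)
1..8  -- padding (7B)
8..16  f  (8B, 8-aligned)
16..24  g  (8B, 8-aligned)
24..48  d  (24B, 8-aligned)
within Frame: cooldown at 8
24 + 8 = 32

32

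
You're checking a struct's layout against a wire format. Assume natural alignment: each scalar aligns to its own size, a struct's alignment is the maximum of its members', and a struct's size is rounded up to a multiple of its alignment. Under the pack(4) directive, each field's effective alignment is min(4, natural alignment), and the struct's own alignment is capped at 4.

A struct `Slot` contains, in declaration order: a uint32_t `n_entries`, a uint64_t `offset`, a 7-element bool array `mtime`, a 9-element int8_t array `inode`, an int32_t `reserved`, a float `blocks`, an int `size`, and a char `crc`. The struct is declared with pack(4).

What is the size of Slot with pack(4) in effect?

@0: n_entries [4B, align 4] → 4
@4: offset [8B, align 4] → 12
@12: mtime [7B, align 1] → 19
@19: inode [9B, align 1] → 28
@28: reserved [4B, align 4] → 32
@32: blocks [4B, align 4] → 36
@36: size [4B, align 4] → 40
@40: crc [1B, align 1] → 41
+3 tail pad (align 4)
size 44, align 4

44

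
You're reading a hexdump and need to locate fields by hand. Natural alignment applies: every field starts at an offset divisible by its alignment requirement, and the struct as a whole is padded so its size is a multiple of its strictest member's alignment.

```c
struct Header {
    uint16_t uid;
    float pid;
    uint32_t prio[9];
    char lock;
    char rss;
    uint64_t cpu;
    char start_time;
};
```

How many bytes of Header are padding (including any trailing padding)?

@0: uid [2B, align 2] → 2
+2 pad (align 4)
@4: pid [4B, align 4] → 8
@8: prio [36B, align 4] → 44
@44: lock [1B, align 1] → 45
@45: rss [1B, align 1] → 46
+2 pad (align 8)
@48: cpu [8B, align 8] → 56
@56: start_time [1B, align 1] → 57
+7 tail pad (align 8)
size 64, align 8
data bytes 53, size 64 → padding 11

11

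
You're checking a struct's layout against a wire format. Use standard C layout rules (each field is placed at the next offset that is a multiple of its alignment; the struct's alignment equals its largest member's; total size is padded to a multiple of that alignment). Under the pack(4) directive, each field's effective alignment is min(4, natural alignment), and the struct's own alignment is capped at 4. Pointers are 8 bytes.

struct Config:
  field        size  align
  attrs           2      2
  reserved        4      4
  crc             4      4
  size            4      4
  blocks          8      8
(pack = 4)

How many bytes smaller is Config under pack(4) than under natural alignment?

0

natural layout:
  @0: attrs [2B, align 2] → 2
  +2 pad (align 4)
  @4: reserved [4B, align 4] → 8
  @8: crc [4B, align 4] → 12
  @12: size [4B, align 4] → 16
  @16: blocks [8B, align 8] → 24
  size 24, align 8
packed(4) layout:
  @0: attrs [2B, align 2] → 2
  +2 pad (align 4)
  @4: reserved [4B, align 4] → 8
  @8: crc [4B, align 4] → 12
  @12: size [4B, align 4] → 16
  @16: blocks [8B, align 4] → 24
  size 24, align 4
24 − 24 = 0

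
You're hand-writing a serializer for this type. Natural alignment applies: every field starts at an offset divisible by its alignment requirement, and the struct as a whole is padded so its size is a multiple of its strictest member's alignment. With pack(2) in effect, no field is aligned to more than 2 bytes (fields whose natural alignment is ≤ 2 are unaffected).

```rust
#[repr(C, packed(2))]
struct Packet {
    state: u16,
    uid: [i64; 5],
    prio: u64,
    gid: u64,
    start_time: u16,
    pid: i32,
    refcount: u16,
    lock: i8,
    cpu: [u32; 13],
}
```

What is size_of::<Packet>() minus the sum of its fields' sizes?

1

0..2  state  (2B, 2-aligned)
2..42  uid  (40B, 2-aligned)
42..50  prio  (8B, 2-aligned)
50..58  gid  (8B, 2-aligned)
58..60  start_time  (2B, 2-aligned)
60..64  pid  (4B, 2-aligned)
64..66  refcount  (2B, 2-aligned)
66..67  lock  (1B, 1-aligned)
67..68  -- padding (1B)
68..120  cpu  (52B, 2-aligned)
sizeof = 120, alignof = 2
data bytes 119, size 120 → padding 1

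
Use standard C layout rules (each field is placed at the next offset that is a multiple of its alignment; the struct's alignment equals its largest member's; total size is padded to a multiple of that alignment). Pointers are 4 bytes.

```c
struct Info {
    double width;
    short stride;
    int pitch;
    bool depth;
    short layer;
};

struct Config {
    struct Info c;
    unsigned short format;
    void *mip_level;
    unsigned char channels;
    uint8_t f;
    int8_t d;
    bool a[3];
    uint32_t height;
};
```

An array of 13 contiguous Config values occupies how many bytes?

624

Info: @0: width [8B, align 8] → 8; @8: stride [2B, align 2] → 10; +2 pad (align 4); @12: pitch [4B, align 4] → 16; @16: depth [1B, align 1] → 17; +1 pad (align 2); @18: layer [2B, align 2] → 20; +4 tail pad (align 8); size 24, align 8
@0: c [24B, align 8] → 24
@24: format [2B, align 2] → 26
+2 pad (align 4)
@28: mip_level [4B, align 4] → 32
@32: channels [1B, align 1] → 33
@33: f [1B, align 1] → 34
@34: d [1B, align 1] → 35
@35: a [3B, align 1] → 38
+2 pad (align 4)
@40: height [4B, align 4] → 44
+4 tail pad (align 8)
size 48, align 8
array of 13: 13 × 48 = 624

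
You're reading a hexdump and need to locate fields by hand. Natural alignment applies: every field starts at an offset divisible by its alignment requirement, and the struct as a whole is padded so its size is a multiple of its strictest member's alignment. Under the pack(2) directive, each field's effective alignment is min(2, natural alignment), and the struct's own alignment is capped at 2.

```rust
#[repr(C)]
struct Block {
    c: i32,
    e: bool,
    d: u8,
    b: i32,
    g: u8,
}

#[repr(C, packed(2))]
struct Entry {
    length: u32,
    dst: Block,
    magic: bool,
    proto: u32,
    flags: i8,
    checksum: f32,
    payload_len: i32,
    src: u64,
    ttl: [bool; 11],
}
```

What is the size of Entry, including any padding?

Block: 0..4  c  (4B, 4-aligned); 4..5  e  (1B, 1-aligned); 5..6  d  (1B, 1-aligned); 6..8  -- padding (2B); 8..12  b  (4B, 4-aligned); 12..13  g  (1B, 1-aligned); 13..16  -- tail padding (3B); sizeof = 16, alignof = 4
0..4  length  (4B, 2-aligned)
4..20  dst  (16B, 2-aligned)
20..21  magic  (1B, 1-aligned)
21..22  -- padding (1B)
22..26  proto  (4B, 2-aligned)
26..27  flags  (1B, 1-aligned)
27..28  -- padding (1B)
28..32  checksum  (4B, 2-aligned)
32..36  payload_len  (4B, 2-aligned)
36..44  src  (8B, 2-aligned)
44..55  ttl  (11B, 1-aligned)
55..56  -- tail padding (1B)
sizeof = 56, alignof = 2

56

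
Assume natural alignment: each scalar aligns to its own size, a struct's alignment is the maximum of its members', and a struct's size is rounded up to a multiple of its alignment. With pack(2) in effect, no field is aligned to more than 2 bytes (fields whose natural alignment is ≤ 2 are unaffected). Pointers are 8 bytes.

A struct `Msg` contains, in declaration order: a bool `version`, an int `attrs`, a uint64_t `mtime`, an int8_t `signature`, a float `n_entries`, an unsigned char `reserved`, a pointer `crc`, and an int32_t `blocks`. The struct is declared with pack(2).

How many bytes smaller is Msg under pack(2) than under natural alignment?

natural layout:
  version at 0 (size 1, align 1) → ends 1
  pad 3 to align 4 for attrs
  attrs at 4 (size 4, align 4) → ends 8
  mtime at 8 (size 8, align 8) → ends 16
  signature at 16 (size 1, align 1) → ends 17
  pad 3 to align 4 for n_entries
  n_entries at 20 (size 4, align 4) → ends 24
  reserved at 24 (size 1, align 1) → ends 25
  pad 7 to align 8 for crc
  crc at 32 (size 8, align 8) → ends 40
  blocks at 40 (size 4, align 4) → ends 44
  tail pad 4 to reach multiple of 8
  total 48 bytes, alignment 8
packed(2) layout:
  version at 0 (size 1, align 1) → ends 1
  pad 1 to align 2 for attrs
  attrs at 2 (size 4, align 2) → ends 6
  mtime at 6 (size 8, align 2) → ends 14
  signature at 14 (size 1, align 1) → ends 15
  pad 1 to align 2 for n_entries
  n_entries at 16 (size 4, align 2) → ends 20
  reserved at 20 (size 1, align 1) → ends 21
  pad 1 to align 2 for crc
  crc at 22 (size 8, align 2) → ends 30
  blocks at 30 (size 4, align 2) → ends 34
  total 34 bytes, alignment 2
48 − 34 = 14

14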